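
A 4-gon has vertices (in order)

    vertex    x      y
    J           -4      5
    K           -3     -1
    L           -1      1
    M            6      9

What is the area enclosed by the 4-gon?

33

Apply Gauss's area formula: 2A = Σ (x_i·y_{i+1} − x_{i+1}·y_i), indices taken mod 4.
Cross-terms: 19, -4, -15, 66  ⇒  Σ = 66
Area = |Σ|/2 = 33.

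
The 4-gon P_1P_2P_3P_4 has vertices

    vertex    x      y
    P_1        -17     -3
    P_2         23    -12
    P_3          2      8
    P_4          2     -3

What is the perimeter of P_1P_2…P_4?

|P_1P_2| = √((40)² + (-9)²) = √1681 = 41
|P_2P_3| = √((-21)² + (20)²) = √841 = 29
|P_3P_4| = √((0)² + (-11)²) = √121 = 11
|P_4P_1| = √((-19)² + (0)²) = √361 = 19
Perimeter = 41 + 29 + 11 + 19 = 100.

100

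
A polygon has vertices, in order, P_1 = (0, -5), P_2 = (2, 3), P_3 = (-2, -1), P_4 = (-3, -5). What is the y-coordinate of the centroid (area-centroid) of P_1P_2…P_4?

-17/9

Apply the surveyor's formula. First the cross-terms c_i = x_i·y_{i+1} − x_{i+1}·y_i:
  10, 4, 7, 15  ⇒  2A = 36, A = 18.
Then Σ (y_i + y_{i+1})·c_i = -204, so ȳ = -204 / (6·18) = -17/9.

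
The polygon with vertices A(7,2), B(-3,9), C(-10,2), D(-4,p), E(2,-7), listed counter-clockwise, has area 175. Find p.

The doubled signed area Σ (x_i y_{i+1} − x_{i+1} y_i) is linear in p.
With p=0 it equals 242; the coefficient of p is -12 (from the two edges through D).
So -12·p + 242 = 2·175 = 350 ⇒ p = -9.

-9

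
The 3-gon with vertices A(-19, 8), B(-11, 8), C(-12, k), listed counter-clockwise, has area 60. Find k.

The doubled signed area Σ (x_i y_{i+1} − x_{i+1} y_i) is linear in k.
With k=0 it equals -64; the coefficient of k is 8 (from the two edges through C).
So 8·k + -64 = 2·60 = 120 ⇒ k = 23.

23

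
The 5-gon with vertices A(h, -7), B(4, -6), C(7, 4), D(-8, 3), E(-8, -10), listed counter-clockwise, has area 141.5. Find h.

Write out the shoelace sum; only the two edges meeting at A involve h:
2·Area = [((-8)·(-7) − h·(-10)) + (h·(-6) − 4·(-7))] + 215
       = 4·h + 299 = 283
⇒ h = -4.

-4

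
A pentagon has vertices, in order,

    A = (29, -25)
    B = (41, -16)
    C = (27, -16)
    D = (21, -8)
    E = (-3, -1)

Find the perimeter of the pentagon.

104

|AB| = √((12)² + (9)²) = √225 = 15
|BC| = √((-14)² + (0)²) = √196 = 14
|CD| = √((-6)² + (8)²) = √100 = 10
|DE| = √((-24)² + (7)²) = √625 = 25
|EA| = √((32)² + (-24)²) = √1600 = 40
Perimeter = 15 + 14 + 10 + 25 + 40 = 104.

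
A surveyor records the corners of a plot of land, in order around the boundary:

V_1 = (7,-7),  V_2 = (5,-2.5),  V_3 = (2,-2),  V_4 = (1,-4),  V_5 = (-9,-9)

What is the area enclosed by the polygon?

43.75

Cross-terms: 17.5, -5, -6, -45, 126  ⇒  Σ = 87.5
Area = |Σ|/2 = 43.75.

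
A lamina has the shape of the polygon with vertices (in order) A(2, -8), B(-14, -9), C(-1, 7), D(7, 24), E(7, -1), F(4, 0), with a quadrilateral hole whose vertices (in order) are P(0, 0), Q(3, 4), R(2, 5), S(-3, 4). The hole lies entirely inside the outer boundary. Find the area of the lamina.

241.5

Outer boundary:
Σ = (-130) + (-107) + (-73) + (-175) + (4) + (-32) = -513
Area = |Σ|/2 = 256.5.
Hole:
Apply the shoelace (surveyor's) formula: 2A = Σ (x_i·y_{i+1} − x_{i+1}·y_i), indices taken mod 4.
Σ = (0) + (7) + (23) + (0) = 30
Area = |Σ|/2 = 15.
Net area = 256.5 − 15 = 241.5.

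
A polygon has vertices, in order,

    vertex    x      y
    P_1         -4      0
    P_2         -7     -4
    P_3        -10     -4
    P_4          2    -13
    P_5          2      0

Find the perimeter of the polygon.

|P_1P_2| = √((-3)² + (-4)²) = √25 = 5
|P_2P_3| = √((-3)² + (0)²) = √9 = 3
|P_3P_4| = √((12)² + (-9)²) = √225 = 15
|P_4P_5| = √((0)² + (13)²) = √169 = 13
|P_5P_1| = √((-6)² + (0)²) = √36 = 6
Perimeter = 5 + 3 + 15 + 13 + 6 = 42.

42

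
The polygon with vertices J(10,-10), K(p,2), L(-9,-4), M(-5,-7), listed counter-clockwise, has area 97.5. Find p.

The doubled signed area Σ (x_i y_{i+1} − x_{i+1} y_i) is linear in p.
With p=0 it equals 201; the coefficient of p is 6 (from the two edges through K).
So 6·p + 201 = 2·97.5 = 195 ⇒ p = -1.

-1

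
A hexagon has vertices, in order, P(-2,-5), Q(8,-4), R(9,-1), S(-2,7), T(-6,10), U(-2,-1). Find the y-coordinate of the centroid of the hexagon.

118/193

Apply Gauss's area formula. First the cross-terms c_i = x_i·y_{i+1} − x_{i+1}·y_i:
  48, 28, 61, 22, 26, 8  ⇒  2A = 193, A = 96.5.
Then Σ (y_i + y_{i+1})·c_i = 354, so ȳ = 354 / (6·96.5) = 118/193.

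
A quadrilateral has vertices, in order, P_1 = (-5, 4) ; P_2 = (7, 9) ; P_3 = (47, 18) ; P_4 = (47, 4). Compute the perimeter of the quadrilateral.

|P_1P_2| = √((12)² + (5)²) = √169 = 13
|P_2P_3| = √((40)² + (9)²) = √1681 = 41
|P_3P_4| = √((0)² + (-14)²) = √196 = 14
|P_4P_1| = √((-52)² + (0)²) = √2704 = 52
Perimeter = 13 + 41 + 14 + 52 = 120.

120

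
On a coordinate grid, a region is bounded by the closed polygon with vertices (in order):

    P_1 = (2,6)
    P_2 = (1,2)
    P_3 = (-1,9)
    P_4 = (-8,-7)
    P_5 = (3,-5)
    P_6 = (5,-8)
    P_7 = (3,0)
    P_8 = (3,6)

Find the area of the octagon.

P_1→P_2: (2)(2) − (1)(6) = -2
P_2→P_3: (1)(9) − (-1)(2) = 11
P_3→P_4: (-1)(-7) − (-8)(9) = 79
P_4→P_5: (-8)(-5) − (3)(-7) = 61
P_5→P_6: (3)(-8) − (5)(-5) = 1
P_6→P_7: (5)(0) − (3)(-8) = 24
P_7→P_8: (3)(6) − (3)(0) = 18
P_8→P_1: (3)(6) − (2)(6) = 6
Σ = 198
Area = |Σ|/2 = 99.

99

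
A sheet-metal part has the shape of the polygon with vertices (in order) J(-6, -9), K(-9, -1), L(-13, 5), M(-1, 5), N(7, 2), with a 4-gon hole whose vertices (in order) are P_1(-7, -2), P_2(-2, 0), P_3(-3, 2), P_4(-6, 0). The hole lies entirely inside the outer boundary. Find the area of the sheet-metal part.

Outer boundary:
Apply the shoelace formula: 2A = Σ (x_i·y_{i+1} − x_{i+1}·y_i), indices taken mod 5.
Σ = (-75) + (-58) + (-60) + (-37) + (-51) = -281
Area = |Σ|/2 = 140.5.
Hole:
Apply the shoelace (surveyor's) formula: 2A = Σ (x_i·y_{i+1} − x_{i+1}·y_i), indices taken mod 4.
Cross-terms: -4, -4, 12, 12  ⇒  Σ = 16
Area = |Σ|/2 = 8.
Net area = 140.5 − 8 = 132.5.

132.5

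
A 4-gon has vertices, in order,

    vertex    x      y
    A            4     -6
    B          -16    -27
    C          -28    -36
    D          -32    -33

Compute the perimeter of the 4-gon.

94

|AB| = √((-20)² + (-21)²) = √841 = 29
|BC| = √((-12)² + (-9)²) = √225 = 15
|CD| = √((-4)² + (3)²) = √25 = 5
|DA| = √((36)² + (27)²) = √2025 = 45
Perimeter = 29 + 15 + 5 + 45 = 94.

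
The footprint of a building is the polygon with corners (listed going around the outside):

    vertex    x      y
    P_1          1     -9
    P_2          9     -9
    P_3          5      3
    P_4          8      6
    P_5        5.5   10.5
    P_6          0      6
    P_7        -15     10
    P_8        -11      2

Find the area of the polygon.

Apply the surveyor's formula: 2A = Σ (x_i·y_{i+1} − x_{i+1}·y_i), indices taken mod 8.
P_1→P_2: (1)(-9) − (9)(-9) = 72
P_2→P_3: (9)(3) − (5)(-9) = 72
P_3→P_4: (5)(6) − (8)(3) = 6
P_4→P_5: (8)(10.5) − (5.5)(6) = 51
P_5→P_6: (5.5)(6) − (0)(10.5) = 33
P_6→P_7: (0)(10) − (-15)(6) = 90
P_7→P_8: (-15)(2) − (-11)(10) = 80
P_8→P_1: (-11)(-9) − (1)(2) = 97
Σ = 501
Area = |Σ|/2 = 250.5.

250.5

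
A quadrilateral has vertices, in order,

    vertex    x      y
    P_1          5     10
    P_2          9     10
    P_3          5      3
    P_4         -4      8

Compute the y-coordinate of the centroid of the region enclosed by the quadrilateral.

Apply the shoelace (surveyor's) formula. First the cross-terms c_i = x_i·y_{i+1} − x_{i+1}·y_i:
  -40, -23, 52, -80  ⇒  2A = -91, A = -45.5.
Then Σ (y_i + y_{i+1})·c_i = -1967, so ȳ = -1967 / (6·(-45.5)) = 281/39.

281/39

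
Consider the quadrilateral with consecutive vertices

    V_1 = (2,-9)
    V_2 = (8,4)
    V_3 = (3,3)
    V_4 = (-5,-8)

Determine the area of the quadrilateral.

V_1→V_2: (2)(4) − (8)(-9) = 80
V_2→V_3: (8)(3) − (3)(4) = 12
V_3→V_4: (3)(-8) − (-5)(3) = -9
V_4→V_1: (-5)(-9) − (2)(-8) = 61
Σ = 144
Area = |Σ|/2 = 72.

72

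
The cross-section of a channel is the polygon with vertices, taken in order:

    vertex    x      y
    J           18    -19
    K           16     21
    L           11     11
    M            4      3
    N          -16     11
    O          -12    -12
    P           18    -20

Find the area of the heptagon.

753

Apply Gauss's area formula: 2A = Σ (x_i·y_{i+1} − x_{i+1}·y_i), indices taken mod 7.
J→K: (18)(21) − (16)(-19) = 682
K→L: (16)(11) − (11)(21) = -55
L→M: (11)(3) − (4)(11) = -11
M→N: (4)(11) − (-16)(3) = 92
N→O: (-16)(-12) − (-12)(11) = 324
O→P: (-12)(-20) − (18)(-12) = 456
P→J: (18)(-19) − (18)(-20) = 18
Σ = 1506
Area = |Σ|/2 = 753.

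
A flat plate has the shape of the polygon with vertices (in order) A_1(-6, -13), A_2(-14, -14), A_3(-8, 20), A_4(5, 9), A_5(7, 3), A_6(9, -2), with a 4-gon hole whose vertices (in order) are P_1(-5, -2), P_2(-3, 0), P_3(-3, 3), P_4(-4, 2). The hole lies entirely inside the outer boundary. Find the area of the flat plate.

435.5

Outer boundary:
Apply Gauss's area formula: 2A = Σ (x_i·y_{i+1} − x_{i+1}·y_i), indices taken mod 6.
Cross-terms: -98, -392, -172, -48, -41, -129  ⇒  Σ = -880
Area = |Σ|/2 = 440.
Hole:
Apply the surveyor's formula: 2A = Σ (x_i·y_{i+1} − x_{i+1}·y_i), indices taken mod 4.
Σ = (-6) + (-9) + (6) + (18) = 9
Area = |Σ|/2 = 4.5.
Net area = 440 − 4.5 = 435.5.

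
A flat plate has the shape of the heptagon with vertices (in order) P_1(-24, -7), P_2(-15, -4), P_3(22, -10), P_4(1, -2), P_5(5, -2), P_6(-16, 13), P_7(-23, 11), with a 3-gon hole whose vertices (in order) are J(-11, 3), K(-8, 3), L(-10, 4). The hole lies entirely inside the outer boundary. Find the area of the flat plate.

390.5

Outer boundary:
Apply Gauss's area formula: 2A = Σ (x_i·y_{i+1} − x_{i+1}·y_i), indices taken mod 7.
Σ = (-9) + (238) + (-34) + (8) + (33) + (123) + (425) = 784
Area = |Σ|/2 = 392.
Hole:
Apply the shoelace formula: 2A = Σ (x_i·y_{i+1} − x_{i+1}·y_i), indices taken mod 3.
Cross-terms: -9, -2, 14  ⇒  Σ = 3
Area = |Σ|/2 = 1.5.
Net area = 392 − 1.5 = 390.5.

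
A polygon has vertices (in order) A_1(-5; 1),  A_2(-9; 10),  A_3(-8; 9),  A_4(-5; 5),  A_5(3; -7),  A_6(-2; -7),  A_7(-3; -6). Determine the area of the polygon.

Cross-terms: -41, -1, 5, 20, -35, -9, -33  ⇒  Σ = -94
Area = |Σ|/2 = 47.

47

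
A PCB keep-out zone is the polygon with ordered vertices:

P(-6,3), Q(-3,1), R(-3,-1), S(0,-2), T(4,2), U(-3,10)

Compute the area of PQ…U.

60

Apply the shoelace formula: 2A = Σ (x_i·y_{i+1} − x_{i+1}·y_i), indices taken mod 6.
P→Q: (-6)(1) − (-3)(3) = 3
Q→R: (-3)(-1) − (-3)(1) = 6
R→S: (-3)(-2) − (0)(-1) = 6
S→T: (0)(2) − (4)(-2) = 8
T→U: (4)(10) − (-3)(2) = 46
U→P: (-3)(3) − (-6)(10) = 51
Σ = 120
Area = |Σ|/2 = 60.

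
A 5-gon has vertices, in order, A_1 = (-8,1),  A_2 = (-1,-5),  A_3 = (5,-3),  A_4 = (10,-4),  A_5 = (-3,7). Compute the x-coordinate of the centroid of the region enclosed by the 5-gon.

Apply Gauss's area formula. First the cross-terms c_i = x_i·y_{i+1} − x_{i+1}·y_i:
  41, 28, 10, 58, 53  ⇒  2A = 190, A = 95.
Then Σ (x_i + x_{i+1})·c_i = -284, so x̄ = -284 / (6·95) = -142/285.

-142/285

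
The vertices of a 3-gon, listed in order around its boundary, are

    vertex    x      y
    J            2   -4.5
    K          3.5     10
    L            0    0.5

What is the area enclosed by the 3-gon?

18.25

Apply Gauss's area formula: 2A = Σ (x_i·y_{i+1} − x_{i+1}·y_i), indices taken mod 3.
Cross-terms: 35.75, 1.75, -1  ⇒  Σ = 36.5
Area = |Σ|/2 = 18.25.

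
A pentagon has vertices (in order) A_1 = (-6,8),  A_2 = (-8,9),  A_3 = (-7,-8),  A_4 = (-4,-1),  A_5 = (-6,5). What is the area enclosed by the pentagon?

Apply the shoelace formula: 2A = Σ (x_i·y_{i+1} − x_{i+1}·y_i), indices taken mod 5.
Σ = (10) + (127) + (-25) + (-26) + (-18) = 68
Area = |Σ|/2 = 34.

34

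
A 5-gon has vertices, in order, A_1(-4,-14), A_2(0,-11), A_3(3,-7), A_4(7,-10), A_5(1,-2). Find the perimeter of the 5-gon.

38

|A_1A_2| = √((4)² + (3)²) = √25 = 5
|A_2A_3| = √((3)² + (4)²) = √25 = 5
|A_3A_4| = √((4)² + (-3)²) = √25 = 5
|A_4A_5| = √((-6)² + (8)²) = √100 = 10
|A_5A_1| = √((-5)² + (-12)²) = √169 = 13
Perimeter = 5 + 5 + 5 + 10 + 13 = 38.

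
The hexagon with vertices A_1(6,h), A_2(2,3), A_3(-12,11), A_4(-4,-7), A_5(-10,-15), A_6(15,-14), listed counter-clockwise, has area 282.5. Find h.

-6

The doubled signed area Σ (x_i y_{i+1} − x_{i+1} y_i) is linear in h.
With h=0 it equals 643; the coefficient of h is 13 (from the two edges through A_1).
So 13·h + 643 = 2·282.5 = 565 ⇒ h = -6.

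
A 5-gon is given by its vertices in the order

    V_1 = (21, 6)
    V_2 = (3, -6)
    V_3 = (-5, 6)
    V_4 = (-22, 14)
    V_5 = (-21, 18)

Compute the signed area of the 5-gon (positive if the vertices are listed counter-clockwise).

-350

Σ = (-144) + (-12) + (62) + (-102) + (-504) = -700
Signed area = Σ/2 = -350 (negative ⇒ clockwise traversal).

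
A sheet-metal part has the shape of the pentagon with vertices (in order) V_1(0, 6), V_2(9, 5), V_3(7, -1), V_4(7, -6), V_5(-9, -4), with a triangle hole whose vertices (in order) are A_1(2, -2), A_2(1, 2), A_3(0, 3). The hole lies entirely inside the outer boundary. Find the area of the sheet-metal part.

Outer boundary:
Σ = (-54) + (-44) + (-35) + (-82) + (-54) = -269
Area = |Σ|/2 = 134.5.
Hole:
Apply the surveyor's formula: 2A = Σ (x_i·y_{i+1} − x_{i+1}·y_i), indices taken mod 3.
Cross-terms: 6, 3, -6  ⇒  Σ = 3
Area = |Σ|/2 = 1.5.
Net area = 134.5 − 1.5 = 133.

133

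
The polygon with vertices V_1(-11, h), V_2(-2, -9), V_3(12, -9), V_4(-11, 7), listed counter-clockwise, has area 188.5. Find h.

-10

The doubled signed area Σ (x_i y_{i+1} − x_{i+1} y_i) is linear in h.
With h=0 it equals 287; the coefficient of h is -9 (from the two edges through V_1).
So -9·h + 287 = 2·188.5 = 377 ⇒ h = -10.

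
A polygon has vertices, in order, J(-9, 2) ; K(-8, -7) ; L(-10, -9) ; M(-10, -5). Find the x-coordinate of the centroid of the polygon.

Apply the shoelace formula. First the cross-terms c_i = x_i·y_{i+1} − x_{i+1}·y_i:
  79, 2, -40, -65  ⇒  2A = -24, A = -12.
Then Σ (x_i + x_{i+1})·c_i = 656, so x̄ = 656 / (6·(-12)) = -82/9.

-82/9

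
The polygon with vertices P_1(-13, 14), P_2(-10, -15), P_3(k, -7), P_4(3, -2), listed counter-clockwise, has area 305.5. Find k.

The doubled signed area Σ (x_i y_{i+1} − x_{i+1} y_i) is linear in k.
With k=0 it equals 442; the coefficient of k is 13 (from the two edges through P_3).
So 13·k + 442 = 2·305.5 = 611 ⇒ k = 13.

13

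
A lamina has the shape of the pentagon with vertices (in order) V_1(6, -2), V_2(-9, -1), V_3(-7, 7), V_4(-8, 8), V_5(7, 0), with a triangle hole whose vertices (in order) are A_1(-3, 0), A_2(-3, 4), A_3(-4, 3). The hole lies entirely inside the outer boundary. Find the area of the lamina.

80

Outer boundary:
Σ = (-24) + (-70) + (0) + (-56) + (-14) = -164
Area = |Σ|/2 = 82.
Hole:
Apply the surveyor's formula: 2A = Σ (x_i·y_{i+1} − x_{i+1}·y_i), indices taken mod 3.
A_1→A_2: (-3)(4) − (-3)(0) = -12
A_2→A_3: (-3)(3) − (-4)(4) = 7
A_3→A_1: (-4)(0) − (-3)(3) = 9
Σ = 4
Area = |Σ|/2 = 2.
Net area = 82 − 2 = 80.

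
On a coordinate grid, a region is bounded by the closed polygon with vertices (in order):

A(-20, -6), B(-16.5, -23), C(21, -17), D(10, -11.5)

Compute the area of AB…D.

Apply the shoelace (surveyor's) formula: 2A = Σ (x_i·y_{i+1} − x_{i+1}·y_i), indices taken mod 4.
Σ = (361) + (763.5) + (-71.5) + (-290) = 763
Area = |Σ|/2 = 381.5.

381.5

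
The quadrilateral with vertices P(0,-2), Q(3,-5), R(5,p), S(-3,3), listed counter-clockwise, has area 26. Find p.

Write out the shoelace sum; only the two edges meeting at R involve p:
2·Area = [(3·p − 5·(-5)) + (5·3 − (-3)·p)] + 12
       = 6·p + 52 = 52
⇒ p = 0.

0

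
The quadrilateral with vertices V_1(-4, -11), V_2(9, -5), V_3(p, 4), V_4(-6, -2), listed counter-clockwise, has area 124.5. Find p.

The doubled signed area Σ (x_i y_{i+1} − x_{i+1} y_i) is linear in p.
With p=0 it equals 237; the coefficient of p is 3 (from the two edges through V_3).
So 3·p + 237 = 2·124.5 = 249 ⇒ p = 4.

4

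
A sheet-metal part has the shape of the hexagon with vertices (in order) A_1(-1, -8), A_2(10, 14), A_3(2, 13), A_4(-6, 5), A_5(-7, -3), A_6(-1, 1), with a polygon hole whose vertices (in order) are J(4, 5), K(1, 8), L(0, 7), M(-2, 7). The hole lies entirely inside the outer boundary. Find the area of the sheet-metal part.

149

Outer boundary:
Apply the surveyor's formula: 2A = Σ (x_i·y_{i+1} − x_{i+1}·y_i), indices taken mod 6.
Σ = (66) + (102) + (88) + (53) + (-10) + (9) = 308
Area = |Σ|/2 = 154.
Hole:
Apply the surveyor's formula: 2A = Σ (x_i·y_{i+1} − x_{i+1}·y_i), indices taken mod 4.
J→K: (4)(8) − (1)(5) = 27
K→L: (1)(7) − (0)(8) = 7
L→M: (0)(7) − (-2)(7) = 14
M→J: (-2)(5) − (4)(7) = -38
Σ = 10
Area = |Σ|/2 = 5.
Net area = 154 − 5 = 149.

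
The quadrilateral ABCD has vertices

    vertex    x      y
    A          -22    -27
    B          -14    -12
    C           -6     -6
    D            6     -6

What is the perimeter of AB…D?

|AB| = √((8)² + (15)²) = √289 = 17
|BC| = √((8)² + (6)²) = √100 = 10
|CD| = √((12)² + (0)²) = √144 = 12
|DA| = √((-28)² + (-21)²) = √1225 = 35
Perimeter = 17 + 10 + 12 + 35 = 74.

74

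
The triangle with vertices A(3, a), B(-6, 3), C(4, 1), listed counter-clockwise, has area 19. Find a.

Write out the shoelace sum; only the two edges meeting at A involve a:
2·Area = [(4·a − 3·1) + (3·3 − (-6)·a)] + -18
       = 10·a + -12 = 38
⇒ a = 5.

5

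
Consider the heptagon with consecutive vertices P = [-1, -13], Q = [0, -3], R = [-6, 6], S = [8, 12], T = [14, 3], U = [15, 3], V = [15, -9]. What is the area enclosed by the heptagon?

333

Σ = (3) + (-18) + (-120) + (-144) + (-3) + (-180) + (-204) = -666
Area = |Σ|/2 = 333.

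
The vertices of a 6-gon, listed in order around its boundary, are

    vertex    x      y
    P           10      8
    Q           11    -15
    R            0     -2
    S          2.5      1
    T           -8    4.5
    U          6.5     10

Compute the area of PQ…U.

Apply the surveyor's formula: 2A = Σ (x_i·y_{i+1} − x_{i+1}·y_i), indices taken mod 6.
Σ = (-238) + (-22) + (5) + (19.25) + (-109.25) + (-48) = -393
Area = |Σ|/2 = 196.5.

196.5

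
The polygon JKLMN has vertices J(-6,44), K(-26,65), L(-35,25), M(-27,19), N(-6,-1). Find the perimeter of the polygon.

154

|JK| = √((-20)² + (21)²) = √841 = 29
|KL| = √((-9)² + (-40)²) = √1681 = 41
|LM| = √((8)² + (-6)²) = √100 = 10
|MN| = √((21)² + (-20)²) = √841 = 29
|NJ| = √((0)² + (45)²) = √2025 = 45
Perimeter = 29 + 41 + 10 + 29 + 45 = 154.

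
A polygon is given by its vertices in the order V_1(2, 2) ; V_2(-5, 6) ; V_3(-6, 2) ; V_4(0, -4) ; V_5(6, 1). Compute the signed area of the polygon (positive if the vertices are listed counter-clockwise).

Σ = (22) + (26) + (24) + (24) + (10) = 106
Signed area = Σ/2 = 53 (positive ⇒ counter-clockwise traversal).

53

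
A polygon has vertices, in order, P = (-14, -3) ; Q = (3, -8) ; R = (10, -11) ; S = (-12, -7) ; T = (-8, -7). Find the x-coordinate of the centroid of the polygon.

Apply the surveyor's formula. First the cross-terms c_i = x_i·y_{i+1} − x_{i+1}·y_i:
  121, 47, -202, 28, -74  ⇒  2A = -80, A = -40.
Then Σ (x_i + x_{i+1})·c_i = 752, so x̄ = 752 / (6·(-40)) = -47/15.

-47/15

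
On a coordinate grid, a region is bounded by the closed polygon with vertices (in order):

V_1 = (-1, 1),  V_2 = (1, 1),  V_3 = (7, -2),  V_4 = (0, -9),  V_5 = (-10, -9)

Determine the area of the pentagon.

Apply the shoelace formula: 2A = Σ (x_i·y_{i+1} − x_{i+1}·y_i), indices taken mod 5.
V_1→V_2: (-1)(1) − (1)(1) = -2
V_2→V_3: (1)(-2) − (7)(1) = -9
V_3→V_4: (7)(-9) − (0)(-2) = -63
V_4→V_5: (0)(-9) − (-10)(-9) = -90
V_5→V_1: (-10)(1) − (-1)(-9) = -19
Σ = -183
Area = |Σ|/2 = 91.5.

91.5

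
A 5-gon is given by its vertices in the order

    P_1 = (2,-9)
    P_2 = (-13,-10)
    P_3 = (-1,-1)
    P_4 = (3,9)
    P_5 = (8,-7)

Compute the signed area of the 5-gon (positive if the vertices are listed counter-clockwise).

-145.5

Apply Gauss's area formula: 2A = Σ (x_i·y_{i+1} − x_{i+1}·y_i), indices taken mod 5.
Σ = (-137) + (3) + (-6) + (-93) + (-58) = -291
Signed area = Σ/2 = -145.5 (negative ⇒ clockwise traversal).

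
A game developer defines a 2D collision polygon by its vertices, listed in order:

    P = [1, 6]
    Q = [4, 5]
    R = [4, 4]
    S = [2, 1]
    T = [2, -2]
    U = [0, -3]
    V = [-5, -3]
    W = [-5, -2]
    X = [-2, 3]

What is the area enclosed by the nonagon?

46.5

Cross-terms: -19, -4, -4, -6, -6, -15, -5, -19, -15  ⇒  Σ = -93
Area = |Σ|/2 = 46.5.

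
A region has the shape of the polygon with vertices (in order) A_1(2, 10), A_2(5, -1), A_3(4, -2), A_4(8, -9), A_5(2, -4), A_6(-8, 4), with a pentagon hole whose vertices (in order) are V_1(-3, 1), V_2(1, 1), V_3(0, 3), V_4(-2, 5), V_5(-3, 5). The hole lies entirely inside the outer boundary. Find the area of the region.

91

Outer boundary:
A_1→A_2: (2)(-1) − (5)(10) = -52
A_2→A_3: (5)(-2) − (4)(-1) = -6
A_3→A_4: (4)(-9) − (8)(-2) = -20
A_4→A_5: (8)(-4) − (2)(-9) = -14
A_5→A_6: (2)(4) − (-8)(-4) = -24
A_6→A_1: (-8)(10) − (2)(4) = -88
Σ = -204
Area = |Σ|/2 = 102.
Hole:
V_1→V_2: (-3)(1) − (1)(1) = -4
V_2→V_3: (1)(3) − (0)(1) = 3
V_3→V_4: (0)(5) − (-2)(3) = 6
V_4→V_5: (-2)(5) − (-3)(5) = 5
V_5→V_1: (-3)(1) − (-3)(5) = 12
Σ = 22
Area = |Σ|/2 = 11.
Net area = 102 − 11 = 91.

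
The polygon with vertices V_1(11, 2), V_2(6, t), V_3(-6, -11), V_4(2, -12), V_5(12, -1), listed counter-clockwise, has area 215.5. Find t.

14

The doubled signed area Σ (x_i y_{i+1} − x_{i+1} y_i) is linear in t.
With t=0 it equals 193; the coefficient of t is 17 (from the two edges through V_2).
So 17·t + 193 = 2·215.5 = 431 ⇒ t = 14.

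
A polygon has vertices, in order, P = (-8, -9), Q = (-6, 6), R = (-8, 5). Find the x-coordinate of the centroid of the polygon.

-22/3

Apply the surveyor's formula. First the cross-terms c_i = x_i·y_{i+1} − x_{i+1}·y_i:
  -102, 18, 112  ⇒  2A = 28, A = 14.
Then Σ (x_i + x_{i+1})·c_i = -616, so x̄ = -616 / (6·14) = -22/3.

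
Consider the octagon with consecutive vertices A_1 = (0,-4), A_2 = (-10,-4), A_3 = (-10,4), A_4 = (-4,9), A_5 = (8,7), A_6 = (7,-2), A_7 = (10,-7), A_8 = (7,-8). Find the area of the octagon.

223.5

Apply Gauss's area formula: 2A = Σ (x_i·y_{i+1} − x_{i+1}·y_i), indices taken mod 8.
Σ = (-40) + (-80) + (-74) + (-100) + (-65) + (-29) + (-31) + (-28) = -447
Area = |Σ|/2 = 223.5.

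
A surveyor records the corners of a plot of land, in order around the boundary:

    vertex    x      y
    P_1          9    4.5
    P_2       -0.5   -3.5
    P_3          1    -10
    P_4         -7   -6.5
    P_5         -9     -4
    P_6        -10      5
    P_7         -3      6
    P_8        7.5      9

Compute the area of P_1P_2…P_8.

188.5

Cross-terms: -29.25, 8.5, -76.5, -30.5, -85, -45, -72, -47.25  ⇒  Σ = -377
Area = |Σ|/2 = 188.5.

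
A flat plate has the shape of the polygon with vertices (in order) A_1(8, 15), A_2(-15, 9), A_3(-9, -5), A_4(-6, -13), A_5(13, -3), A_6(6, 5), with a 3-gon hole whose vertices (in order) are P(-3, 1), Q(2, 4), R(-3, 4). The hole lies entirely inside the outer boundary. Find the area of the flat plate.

Outer boundary:
Σ = (297) + (156) + (87) + (187) + (83) + (50) = 860
Area = |Σ|/2 = 430.
Hole:
Apply Gauss's area formula: 2A = Σ (x_i·y_{i+1} − x_{i+1}·y_i), indices taken mod 3.
P→Q: (-3)(4) − (2)(1) = -14
Q→R: (2)(4) − (-3)(4) = 20
R→P: (-3)(1) − (-3)(4) = 9
Σ = 15
Area = |Σ|/2 = 7.5.
Net area = 430 − 7.5 = 422.5.

422.5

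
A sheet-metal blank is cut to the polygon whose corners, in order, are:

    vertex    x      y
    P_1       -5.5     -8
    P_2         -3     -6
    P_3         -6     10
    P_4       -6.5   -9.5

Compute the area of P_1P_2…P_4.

32.375

Apply the surveyor's formula: 2A = Σ (x_i·y_{i+1} − x_{i+1}·y_i), indices taken mod 4.
Σ = (9) + (-66) + (122) + (-0.25) = 64.75
Area = |Σ|/2 = 32.375.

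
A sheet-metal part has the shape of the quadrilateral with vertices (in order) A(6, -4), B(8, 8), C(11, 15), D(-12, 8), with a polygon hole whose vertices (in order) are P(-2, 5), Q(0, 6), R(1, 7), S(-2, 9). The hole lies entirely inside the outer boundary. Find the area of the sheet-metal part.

183.5

Outer boundary:
Apply the shoelace formula: 2A = Σ (x_i·y_{i+1} − x_{i+1}·y_i), indices taken mod 4.
Cross-terms: 80, 32, 268, 0  ⇒  Σ = 380
Area = |Σ|/2 = 190.
Hole:
Apply the shoelace formula: 2A = Σ (x_i·y_{i+1} − x_{i+1}·y_i), indices taken mod 4.
Σ = (-12) + (-6) + (23) + (8) = 13
Area = |Σ|/2 = 6.5.
Net area = 190 − 6.5 = 183.5.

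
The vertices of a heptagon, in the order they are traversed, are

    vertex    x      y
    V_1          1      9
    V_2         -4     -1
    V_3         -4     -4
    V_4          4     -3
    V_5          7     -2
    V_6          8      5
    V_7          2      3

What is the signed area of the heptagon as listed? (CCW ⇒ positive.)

84

Apply the shoelace formula: 2A = Σ (x_i·y_{i+1} − x_{i+1}·y_i), indices taken mod 7.
Σ = (35) + (12) + (28) + (13) + (51) + (14) + (15) = 168
Signed area = Σ/2 = 84 (positive ⇒ counter-clockwise traversal).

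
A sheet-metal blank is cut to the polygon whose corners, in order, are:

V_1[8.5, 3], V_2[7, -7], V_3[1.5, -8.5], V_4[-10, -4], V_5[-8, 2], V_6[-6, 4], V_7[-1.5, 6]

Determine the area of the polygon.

189

Apply Gauss's area formula: 2A = Σ (x_i·y_{i+1} − x_{i+1}·y_i), indices taken mod 7.
Σ = (-80.5) + (-49) + (-91) + (-52) + (-20) + (-30) + (-55.5) = -378
Area = |Σ|/2 = 189.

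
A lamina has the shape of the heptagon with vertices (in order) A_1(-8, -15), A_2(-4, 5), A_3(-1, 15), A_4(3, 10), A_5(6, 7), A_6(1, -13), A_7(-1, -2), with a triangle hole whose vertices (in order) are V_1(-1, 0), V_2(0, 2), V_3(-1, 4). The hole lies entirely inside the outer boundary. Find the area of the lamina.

173

Outer boundary:
Cross-terms: -100, -55, -55, -39, -85, -15, -1  ⇒  Σ = -350
Area = |Σ|/2 = 175.
Hole:
Apply the shoelace formula: 2A = Σ (x_i·y_{i+1} − x_{i+1}·y_i), indices taken mod 3.
Σ = (-2) + (2) + (4) = 4
Area = |Σ|/2 = 2.
Net area = 175 − 2 = 173.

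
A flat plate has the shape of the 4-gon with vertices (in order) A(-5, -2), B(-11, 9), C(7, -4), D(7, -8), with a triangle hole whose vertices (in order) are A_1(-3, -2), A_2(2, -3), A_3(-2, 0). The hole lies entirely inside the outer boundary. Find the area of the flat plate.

78.5

Outer boundary:
Apply the surveyor's formula: 2A = Σ (x_i·y_{i+1} − x_{i+1}·y_i), indices taken mod 4.
Cross-terms: -67, -19, -28, -54  ⇒  Σ = -168
Area = |Σ|/2 = 84.
Hole:
Apply Gauss's area formula: 2A = Σ (x_i·y_{i+1} − x_{i+1}·y_i), indices taken mod 3.
Σ = (13) + (-6) + (4) = 11
Area = |Σ|/2 = 5.5.
Net area = 84 − 5.5 = 78.5.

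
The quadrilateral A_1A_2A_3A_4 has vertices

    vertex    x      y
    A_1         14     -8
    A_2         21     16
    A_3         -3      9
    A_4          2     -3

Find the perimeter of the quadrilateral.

76

|A_1A_2| = √((7)² + (24)²) = √625 = 25
|A_2A_3| = √((-24)² + (-7)²) = √625 = 25
|A_3A_4| = √((5)² + (-12)²) = √169 = 13
|A_4A_1| = √((12)² + (-5)²) = √169 = 13
Perimeter = 25 + 25 + 13 + 13 = 76.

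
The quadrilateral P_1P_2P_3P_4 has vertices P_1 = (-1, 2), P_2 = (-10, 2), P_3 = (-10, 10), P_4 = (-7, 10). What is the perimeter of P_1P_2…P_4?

|P_1P_2| = √((-9)² + (0)²) = √81 = 9
|P_2P_3| = √((0)² + (8)²) = √64 = 8
|P_3P_4| = √((3)² + (0)²) = √9 = 3
|P_4P_1| = √((6)² + (-8)²) = √100 = 10
Perimeter = 9 + 8 + 3 + 10 = 30.

30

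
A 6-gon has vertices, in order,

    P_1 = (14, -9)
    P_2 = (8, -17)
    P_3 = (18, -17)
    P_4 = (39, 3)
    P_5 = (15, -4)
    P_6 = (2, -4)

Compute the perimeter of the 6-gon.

|P_1P_2| = √((-6)² + (-8)²) = √100 = 10
|P_2P_3| = √((10)² + (0)²) = √100 = 10
|P_3P_4| = √((21)² + (20)²) = √841 = 29
|P_4P_5| = √((-24)² + (-7)²) = √625 = 25
|P_5P_6| = √((-13)² + (0)²) = √169 = 13
|P_6P_1| = √((12)² + (-5)²) = √169 = 13
Perimeter = 10 + 10 + 29 + 25 + 13 + 13 = 100.

100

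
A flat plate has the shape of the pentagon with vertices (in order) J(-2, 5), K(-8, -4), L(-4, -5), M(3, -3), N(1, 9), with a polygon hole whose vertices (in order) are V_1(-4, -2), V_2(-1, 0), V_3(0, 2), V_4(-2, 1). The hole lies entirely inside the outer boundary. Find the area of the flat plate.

Outer boundary:
Σ = (48) + (24) + (27) + (30) + (23) = 152
Area = |Σ|/2 = 76.
Hole:
Apply Gauss's area formula: 2A = Σ (x_i·y_{i+1} − x_{i+1}·y_i), indices taken mod 4.
Σ = (-2) + (-2) + (4) + (8) = 8
Area = |Σ|/2 = 4.
Net area = 76 − 4 = 72.

72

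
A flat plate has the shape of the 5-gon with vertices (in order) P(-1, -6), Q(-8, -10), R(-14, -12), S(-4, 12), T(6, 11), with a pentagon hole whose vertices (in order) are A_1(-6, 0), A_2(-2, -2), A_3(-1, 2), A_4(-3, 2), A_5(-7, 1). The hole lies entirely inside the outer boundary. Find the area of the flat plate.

206

Outer boundary:
Σ = (-38) + (-44) + (-216) + (-116) + (-25) = -439
Area = |Σ|/2 = 219.5.
Hole:
Apply the shoelace (surveyor's) formula: 2A = Σ (x_i·y_{i+1} − x_{i+1}·y_i), indices taken mod 5.
Cross-terms: 12, -6, 4, 11, 6  ⇒  Σ = 27
Area = |Σ|/2 = 13.5.
Net area = 219.5 − 13.5 = 206.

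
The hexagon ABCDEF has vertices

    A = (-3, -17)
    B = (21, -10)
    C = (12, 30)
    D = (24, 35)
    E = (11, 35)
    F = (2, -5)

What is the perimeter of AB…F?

|AB| = √((24)² + (7)²) = √625 = 25
|BC| = √((-9)² + (40)²) = √1681 = 41
|CD| = √((12)² + (5)²) = √169 = 13
|DE| = √((-13)² + (0)²) = √169 = 13
|EF| = √((-9)² + (-40)²) = √1681 = 41
|FA| = √((-5)² + (-12)²) = √169 = 13
Perimeter = 25 + 41 + 13 + 13 + 41 + 13 = 146.

146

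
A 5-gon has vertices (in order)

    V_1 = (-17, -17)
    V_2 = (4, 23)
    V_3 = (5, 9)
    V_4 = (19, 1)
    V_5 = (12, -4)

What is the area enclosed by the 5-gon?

464

Cross-terms: -323, -79, -166, -88, -272  ⇒  Σ = -928
Area = |Σ|/2 = 464.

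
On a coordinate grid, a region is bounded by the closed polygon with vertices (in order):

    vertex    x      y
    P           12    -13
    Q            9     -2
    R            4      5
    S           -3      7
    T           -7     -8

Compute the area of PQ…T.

224.5

Apply the surveyor's formula: 2A = Σ (x_i·y_{i+1} − x_{i+1}·y_i), indices taken mod 5.
Cross-terms: 93, 53, 43, 73, 187  ⇒  Σ = 449
Area = |Σ|/2 = 224.5.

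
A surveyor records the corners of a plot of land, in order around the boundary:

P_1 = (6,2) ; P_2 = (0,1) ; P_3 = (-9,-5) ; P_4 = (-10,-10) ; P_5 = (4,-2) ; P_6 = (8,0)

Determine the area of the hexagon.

Σ = (6) + (9) + (40) + (60) + (16) + (16) = 147
Area = |Σ|/2 = 73.5.

73.5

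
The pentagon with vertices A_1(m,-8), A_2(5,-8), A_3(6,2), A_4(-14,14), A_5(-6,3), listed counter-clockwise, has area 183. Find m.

Write out the shoelace sum; only the two edges meeting at A_1 involve m:
2·Area = [((-6)·(-8) − m·3) + (m·(-8) − 5·(-8))] + 212
       = -11·m + 300 = 366
⇒ m = -6.

-6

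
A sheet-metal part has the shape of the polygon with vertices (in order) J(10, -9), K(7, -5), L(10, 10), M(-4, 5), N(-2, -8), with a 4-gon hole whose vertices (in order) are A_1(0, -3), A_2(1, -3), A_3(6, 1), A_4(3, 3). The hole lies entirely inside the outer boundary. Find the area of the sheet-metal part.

167.5

Outer boundary:
Apply the surveyor's formula: 2A = Σ (x_i·y_{i+1} − x_{i+1}·y_i), indices taken mod 5.
J→K: (10)(-5) − (7)(-9) = 13
K→L: (7)(10) − (10)(-5) = 120
L→M: (10)(5) − (-4)(10) = 90
M→N: (-4)(-8) − (-2)(5) = 42
N→J: (-2)(-9) − (10)(-8) = 98
Σ = 363
Area = |Σ|/2 = 181.5.
Hole:
Apply the shoelace formula: 2A = Σ (x_i·y_{i+1} − x_{i+1}·y_i), indices taken mod 4.
Σ = (3) + (19) + (15) + (-9) = 28
Area = |Σ|/2 = 14.
Net area = 181.5 − 14 = 167.5.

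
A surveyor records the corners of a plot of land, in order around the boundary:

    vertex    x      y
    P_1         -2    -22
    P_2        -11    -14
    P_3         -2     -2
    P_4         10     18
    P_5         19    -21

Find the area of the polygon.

624

Cross-terms: -214, -6, -16, -552, -460  ⇒  Σ = -1248
Area = |Σ|/2 = 624.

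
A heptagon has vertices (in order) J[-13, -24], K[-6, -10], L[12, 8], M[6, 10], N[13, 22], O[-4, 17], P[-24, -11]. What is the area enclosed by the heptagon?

Apply the surveyor's formula: 2A = Σ (x_i·y_{i+1} − x_{i+1}·y_i), indices taken mod 7.
Σ = (-14) + (72) + (72) + (2) + (309) + (452) + (433) = 1326
Area = |Σ|/2 = 663.

663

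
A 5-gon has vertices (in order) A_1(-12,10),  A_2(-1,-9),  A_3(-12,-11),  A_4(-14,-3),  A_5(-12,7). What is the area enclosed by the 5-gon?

Apply the shoelace formula: 2A = Σ (x_i·y_{i+1} − x_{i+1}·y_i), indices taken mod 5.
Σ = (118) + (-97) + (-118) + (-134) + (-36) = -267
Area = |Σ|/2 = 133.5.

133.5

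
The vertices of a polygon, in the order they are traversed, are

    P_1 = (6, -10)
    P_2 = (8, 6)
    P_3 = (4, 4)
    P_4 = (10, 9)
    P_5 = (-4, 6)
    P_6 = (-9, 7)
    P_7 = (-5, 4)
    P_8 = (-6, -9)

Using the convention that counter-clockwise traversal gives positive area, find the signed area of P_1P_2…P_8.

212

Apply Gauss's area formula: 2A = Σ (x_i·y_{i+1} − x_{i+1}·y_i), indices taken mod 8.
Cross-terms: 116, 8, -4, 96, 26, -1, 69, 114  ⇒  Σ = 424
Signed area = Σ/2 = 212 (positive ⇒ counter-clockwise traversal).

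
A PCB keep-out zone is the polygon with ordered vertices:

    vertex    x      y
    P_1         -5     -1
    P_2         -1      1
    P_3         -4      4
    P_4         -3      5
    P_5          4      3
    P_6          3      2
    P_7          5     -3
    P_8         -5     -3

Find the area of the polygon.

Apply the shoelace formula: 2A = Σ (x_i·y_{i+1} − x_{i+1}·y_i), indices taken mod 8.
Cross-terms: -6, 0, -8, -29, -1, -19, -30, -10  ⇒  Σ = -103
Area = |Σ|/2 = 51.5.

51.5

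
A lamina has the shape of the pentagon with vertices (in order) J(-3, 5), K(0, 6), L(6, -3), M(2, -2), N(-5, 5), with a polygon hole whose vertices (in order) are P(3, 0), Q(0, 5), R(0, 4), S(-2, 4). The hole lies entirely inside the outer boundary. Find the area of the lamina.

29.5

Outer boundary:
Apply the surveyor's formula: 2A = Σ (x_i·y_{i+1} − x_{i+1}·y_i), indices taken mod 5.
Σ = (-18) + (-36) + (-6) + (0) + (-10) = -70
Area = |Σ|/2 = 35.
Hole:
Σ = (15) + (0) + (8) + (-12) = 11
Area = |Σ|/2 = 5.5.
Net area = 35 − 5.5 = 29.5.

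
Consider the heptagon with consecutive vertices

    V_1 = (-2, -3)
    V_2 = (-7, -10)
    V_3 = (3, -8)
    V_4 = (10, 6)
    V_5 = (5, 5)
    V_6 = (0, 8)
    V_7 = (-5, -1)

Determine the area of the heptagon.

148

Σ = (-1) + (86) + (98) + (20) + (40) + (40) + (13) = 296
Area = |Σ|/2 = 148.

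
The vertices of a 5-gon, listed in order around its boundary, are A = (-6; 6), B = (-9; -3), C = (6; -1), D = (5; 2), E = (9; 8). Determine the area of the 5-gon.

120

Σ = (72) + (27) + (17) + (22) + (102) = 240
Area = |Σ|/2 = 120.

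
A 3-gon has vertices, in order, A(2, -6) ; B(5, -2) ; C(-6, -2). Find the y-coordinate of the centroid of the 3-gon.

Apply the surveyor's formula. First the cross-terms c_i = x_i·y_{i+1} − x_{i+1}·y_i:
  26, -22, 40  ⇒  2A = 44, A = 22.
Then Σ (y_i + y_{i+1})·c_i = -440, so ȳ = -440 / (6·22) = -10/3.

-10/3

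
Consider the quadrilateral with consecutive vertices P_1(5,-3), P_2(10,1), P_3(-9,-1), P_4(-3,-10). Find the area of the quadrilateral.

Apply the shoelace formula: 2A = Σ (x_i·y_{i+1} − x_{i+1}·y_i), indices taken mod 4.
Σ = (35) + (-1) + (87) + (59) = 180
Area = |Σ|/2 = 90.

90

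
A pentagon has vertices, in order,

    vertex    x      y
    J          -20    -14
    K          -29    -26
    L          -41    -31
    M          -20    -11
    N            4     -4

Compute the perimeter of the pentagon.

|JK| = √((-9)² + (-12)²) = √225 = 15
|KL| = √((-12)² + (-5)²) = √169 = 13
|LM| = √((21)² + (20)²) = √841 = 29
|MN| = √((24)² + (7)²) = √625 = 25
|NJ| = √((-24)² + (-10)²) = √676 = 26
Perimeter = 15 + 13 + 29 + 25 + 26 = 108.

108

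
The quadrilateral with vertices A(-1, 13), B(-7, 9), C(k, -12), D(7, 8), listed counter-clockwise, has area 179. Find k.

-9

Write out the shoelace sum; only the two edges meeting at C involve k:
2·Area = [((-7)·(-12) − k·9) + (k·8 − 7·(-12))] + 181
       = -1·k + 349 = 358
⇒ k = -9.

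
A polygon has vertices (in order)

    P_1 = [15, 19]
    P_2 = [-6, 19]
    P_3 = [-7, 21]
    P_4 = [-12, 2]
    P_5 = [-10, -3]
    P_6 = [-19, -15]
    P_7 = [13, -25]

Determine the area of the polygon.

1042.5

Apply Gauss's area formula: 2A = Σ (x_i·y_{i+1} − x_{i+1}·y_i), indices taken mod 7.
Σ = (399) + (7) + (238) + (56) + (93) + (670) + (622) = 2085
Area = |Σ|/2 = 1042.5.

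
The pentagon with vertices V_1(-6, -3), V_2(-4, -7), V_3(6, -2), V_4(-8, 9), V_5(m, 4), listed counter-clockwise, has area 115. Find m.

-10

The doubled signed area Σ (x_i y_{i+1} − x_{i+1} y_i) is linear in m.
With m=0 it equals 110; the coefficient of m is -12 (from the two edges through V_5).
So -12·m + 110 = 2·115 = 230 ⇒ m = -10.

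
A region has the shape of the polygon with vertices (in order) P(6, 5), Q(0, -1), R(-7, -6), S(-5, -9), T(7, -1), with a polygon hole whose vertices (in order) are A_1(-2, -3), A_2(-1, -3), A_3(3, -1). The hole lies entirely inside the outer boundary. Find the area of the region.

63.5

Outer boundary:
Apply the surveyor's formula: 2A = Σ (x_i·y_{i+1} − x_{i+1}·y_i), indices taken mod 5.
Σ = (-6) + (-7) + (33) + (68) + (41) = 129
Area = |Σ|/2 = 64.5.
Hole:
Apply Gauss's area formula: 2A = Σ (x_i·y_{i+1} − x_{i+1}·y_i), indices taken mod 3.
Σ = (3) + (10) + (-11) = 2
Area = |Σ|/2 = 1.
Net area = 64.5 − 1 = 63.5.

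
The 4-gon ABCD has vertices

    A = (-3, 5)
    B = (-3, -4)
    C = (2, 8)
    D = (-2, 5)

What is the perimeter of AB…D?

|AB| = √((0)² + (-9)²) = √81 = 9
|BC| = √((5)² + (12)²) = √169 = 13
|CD| = √((-4)² + (-3)²) = √25 = 5
|DA| = √((-1)² + (0)²) = √1 = 1
Perimeter = 9 + 13 + 5 + 1 = 28.

28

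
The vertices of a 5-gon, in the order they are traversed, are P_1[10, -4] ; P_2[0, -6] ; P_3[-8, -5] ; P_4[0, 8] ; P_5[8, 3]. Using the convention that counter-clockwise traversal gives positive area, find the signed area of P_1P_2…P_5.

-149

Apply the shoelace (surveyor's) formula: 2A = Σ (x_i·y_{i+1} − x_{i+1}·y_i), indices taken mod 5.
Σ = (-60) + (-48) + (-64) + (-64) + (-62) = -298
Signed area = Σ/2 = -149 (negative ⇒ clockwise traversal).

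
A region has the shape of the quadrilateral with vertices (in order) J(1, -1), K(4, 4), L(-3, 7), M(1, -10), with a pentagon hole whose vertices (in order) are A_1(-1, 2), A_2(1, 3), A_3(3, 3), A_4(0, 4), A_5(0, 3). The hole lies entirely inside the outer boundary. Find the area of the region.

Outer boundary:
Apply the surveyor's formula: 2A = Σ (x_i·y_{i+1} − x_{i+1}·y_i), indices taken mod 4.
Σ = (8) + (40) + (23) + (9) = 80
Area = |Σ|/2 = 40.
Hole:
Apply the surveyor's formula: 2A = Σ (x_i·y_{i+1} − x_{i+1}·y_i), indices taken mod 5.
Σ = (-5) + (-6) + (12) + (0) + (3) = 4
Area = |Σ|/2 = 2.
Net area = 40 − 2 = 38.

38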